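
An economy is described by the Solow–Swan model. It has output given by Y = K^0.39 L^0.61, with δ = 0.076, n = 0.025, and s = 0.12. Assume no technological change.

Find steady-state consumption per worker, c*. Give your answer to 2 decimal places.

c* ≈ 0.98

In steady state, investment equals break-even investment: s·k^α = (n + δ)·k.
Rearranging, k^(1−α) = s / (n + δ).
k^0.61 = 0.12 / (0.025 + 0.076) = 0.12 / 0.101 = 1.1881
k* = 1.1881^(1/0.61) ≈ 1.3265
y* = (k*)^α = 1.3265^0.39 ≈ 1.1165
c* = (1 − s)·y* = (1 − 0.12) × 1.1165 ≈ 0.9825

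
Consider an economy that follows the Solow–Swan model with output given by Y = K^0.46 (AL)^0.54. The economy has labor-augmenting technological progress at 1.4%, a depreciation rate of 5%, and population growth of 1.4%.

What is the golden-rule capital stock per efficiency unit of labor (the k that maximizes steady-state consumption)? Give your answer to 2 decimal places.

k_gold ≈ 26.74

The golden rule sets f'(k) = n + g + δ, i.e. α·k^(α−1) = n + g + δ.
So k^(1−α) = α / (n + g + δ) = 0.46 / 0.078 = 5.8974.
k_gold = 5.8974^(1/0.54) ≈ 26.7393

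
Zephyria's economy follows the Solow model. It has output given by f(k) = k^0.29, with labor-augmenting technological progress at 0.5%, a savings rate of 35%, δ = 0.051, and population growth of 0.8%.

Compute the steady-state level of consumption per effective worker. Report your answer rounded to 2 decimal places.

c* ≈ 1.30

In steady state, investment equals break-even investment: s·k^α = (n + g + δ)·k.
Dividing both sides by k: k^(1−α) = s / (n + g + δ).
k^0.71 = 0.35 / (0.008 + 0.005 + 0.051) = 0.35 / 0.064 = 5.4688
k* = 5.4688^(1/0.71) ≈ 10.9467
y* = (k*)^α = 10.9467^0.29 ≈ 2.0017
c* = (1 − s)·y* = (1 − 0.35) × 2.0017 ≈ 1.3011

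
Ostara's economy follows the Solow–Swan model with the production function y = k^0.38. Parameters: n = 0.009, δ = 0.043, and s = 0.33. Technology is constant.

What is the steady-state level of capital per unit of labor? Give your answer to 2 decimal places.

At the steady state, Δk = 0, so s·k^α = (n + δ)·k.
Dividing both sides by k: k^(1−α) = s / (n + δ).
k^0.62 = 0.33 / (0.009 + 0.043) = 0.33 / 0.052 = 6.3462
k* = 6.3462^(1/0.62) ≈ 19.6960

k* = 19.70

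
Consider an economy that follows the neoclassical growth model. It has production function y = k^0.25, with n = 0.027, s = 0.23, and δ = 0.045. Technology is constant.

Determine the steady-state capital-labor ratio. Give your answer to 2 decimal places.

At the steady state, Δk = 0, so s·k^α = (n + δ)·k.
Dividing both sides by k: k^(1−α) = s / (n + δ).
k^0.75 = 0.23 / (0.027 + 0.045) = 0.23 / 0.072 = 3.1944
k* = 3.1944^(1/0.75) ≈ 4.7046

k* = 4.70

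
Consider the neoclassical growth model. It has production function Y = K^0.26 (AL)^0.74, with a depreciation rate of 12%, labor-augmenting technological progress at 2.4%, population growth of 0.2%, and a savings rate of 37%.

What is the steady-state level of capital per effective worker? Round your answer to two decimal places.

At the steady state, Δk = 0, so s·k^α = (n + g + δ)·k.
Dividing both sides by k: k^(1−α) = s / (n + g + δ).
k^0.74 = 0.37 / (0.002 + 0.024 + 0.120) = 0.37 / 0.146 = 2.5342
k* = 2.5342^(1/0.74) ≈ 3.5134

k* ≈ 3.51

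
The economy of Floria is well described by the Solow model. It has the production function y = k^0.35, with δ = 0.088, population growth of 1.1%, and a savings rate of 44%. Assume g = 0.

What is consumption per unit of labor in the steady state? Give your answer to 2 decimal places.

c* = 1.25

At the steady state, Δk = 0, so s·k^α = (n + δ)·k.
Dividing both sides by k: k^(1−α) = s / (n + δ).
k^0.65 = 0.44 / (0.011 + 0.088) = 0.44 / 0.099 = 4.4444
k* = 4.4444^(1/0.65) ≈ 9.9228
y* = (k*)^α = 9.9228^0.35 ≈ 2.2327
c* = (1 − s)·y* = (1 − 0.44) × 2.2327 ≈ 1.2503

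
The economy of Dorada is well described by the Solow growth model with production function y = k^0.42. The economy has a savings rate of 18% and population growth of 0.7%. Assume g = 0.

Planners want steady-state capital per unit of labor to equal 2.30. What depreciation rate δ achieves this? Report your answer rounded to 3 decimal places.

Steady state requires s·f(k) = (n + δ)·k, i.e. s·k^α = (n + δ)·k.
So s / (n + δ) = (k*)^(1−α) = 2.30^0.58 = 1.6211.
Therefore n + δ = s / 1.6211 = 0.18 / 1.6211 = 0.1110, so δ = 0.1110 − 0.007 = 0.1040.

δ ≈ 0.104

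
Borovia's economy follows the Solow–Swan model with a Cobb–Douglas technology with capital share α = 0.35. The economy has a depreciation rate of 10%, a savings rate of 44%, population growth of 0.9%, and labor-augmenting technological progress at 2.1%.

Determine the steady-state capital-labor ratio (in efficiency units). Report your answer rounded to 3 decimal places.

k* ≈ 6.526

In steady state, investment equals break-even investment: s·k^α = (n + g + δ)·k.
Rearranging, k^(1−α) = s / (n + g + δ).
k^0.65 = 0.44 / (0.009 + 0.021 + 0.100) = 0.44 / 0.130 = 3.3846
k* = 3.3846^(1/0.65) ≈ 6.5257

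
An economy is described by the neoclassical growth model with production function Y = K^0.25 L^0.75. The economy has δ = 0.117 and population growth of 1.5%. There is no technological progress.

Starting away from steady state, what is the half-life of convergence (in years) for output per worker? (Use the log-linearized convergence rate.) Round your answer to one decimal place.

Near the steady state the convergence rate is λ = (1 − α)(n + δ).
λ = (1 − 0.25) × 0.132 = 0.75 × 0.132 = 0.0990
Half-life = ln 2 / λ = 0.6931 / 0.0990 ≈ 7.00 years

t_½ ≈ 7.0 years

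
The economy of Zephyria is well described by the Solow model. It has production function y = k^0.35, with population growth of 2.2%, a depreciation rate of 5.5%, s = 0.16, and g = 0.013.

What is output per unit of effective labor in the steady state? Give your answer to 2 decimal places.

At the steady state, Δk = 0, so s·k^α = (n + g + δ)·k.
Dividing both sides by k: k^(1−α) = s / (n + g + δ).
k^0.65 = 0.16 / (0.022 + 0.013 + 0.055) = 0.16 / 0.090 = 1.7778
k* = 1.7778^(1/0.65) ≈ 2.4235
y* = (k*)^α = 2.4235^0.35 ≈ 1.3632

y* = 1.36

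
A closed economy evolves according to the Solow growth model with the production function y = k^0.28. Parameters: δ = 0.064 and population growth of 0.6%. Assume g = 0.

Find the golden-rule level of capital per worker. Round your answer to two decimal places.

The golden rule sets f'(k) = n + δ, i.e. α·k^(α−1) = n + δ.
So k^(1−α) = α / (n + δ) = 0.28 / 0.070 = 4.0000.
k_gold = 4.0000^(1/0.72) ≈ 6.8580

k_gold ≈ 6.86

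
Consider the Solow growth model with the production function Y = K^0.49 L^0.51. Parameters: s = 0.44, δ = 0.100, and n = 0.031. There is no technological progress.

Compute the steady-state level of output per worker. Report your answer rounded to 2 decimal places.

Steady state requires s·f(k) = (n + δ)·k, i.e. s·k^α = (n + δ)·k.
Dividing both sides by k: k^(1−α) = s / (n + δ).
k^0.51 = 0.44 / (0.031 + 0.100) = 0.44 / 0.131 = 3.3588
k* = 3.3588^(1/0.51) ≈ 10.7581
y* = (k*)^α = 10.7581^0.49 ≈ 3.2030

y* = 3.20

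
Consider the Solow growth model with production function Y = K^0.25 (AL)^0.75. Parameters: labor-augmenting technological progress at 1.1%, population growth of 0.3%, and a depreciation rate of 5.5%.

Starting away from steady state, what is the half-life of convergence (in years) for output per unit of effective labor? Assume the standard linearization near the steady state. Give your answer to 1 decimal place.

t_½ ≈ 13.4 years

Near the steady state the convergence rate is λ = (1 − α)(n + g + δ).
λ = (1 − 0.25) × 0.069 = 0.75 × 0.069 = 0.05175
Half-life = ln 2 / λ = 0.6931 / 0.05175 ≈ 13.39 years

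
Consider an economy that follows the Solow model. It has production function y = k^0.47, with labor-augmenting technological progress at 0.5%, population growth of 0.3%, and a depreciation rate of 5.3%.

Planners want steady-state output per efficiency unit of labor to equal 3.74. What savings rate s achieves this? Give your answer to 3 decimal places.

s ≈ 0.270

In steady state, investment equals break-even investment: s·k^α = (n + g + δ)·k.
Since y* = [s/(n + g + δ)]^(α/(1−α)), we have s/(n + g + δ) = (y*)^((1−α)/α) = 3.74^1.1277 = 4.4262.
Therefore s = 4.4262 × (n + g + δ) = 4.4262 × 0.061 = 0.2700.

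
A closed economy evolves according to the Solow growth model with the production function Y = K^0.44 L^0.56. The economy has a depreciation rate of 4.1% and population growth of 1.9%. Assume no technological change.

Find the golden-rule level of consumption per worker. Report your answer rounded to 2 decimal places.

c_gold ≈ 2.68

At the golden rule, f'(k) = n + δ, so α·k^(α−1) = n + δ and k_gold = (α/(n + δ))^(1/(1−α)).
k_gold = (0.44/0.060)^(1/0.56) = 7.3333^1.7857 ≈ 35.0885
c_gold = f(k_gold) − (n + δ)·k_gold = 4.7849 − 0.060×35.0885 ≈ 2.6796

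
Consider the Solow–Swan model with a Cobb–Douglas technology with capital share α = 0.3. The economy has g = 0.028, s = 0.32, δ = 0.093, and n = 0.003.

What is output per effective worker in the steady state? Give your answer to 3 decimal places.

In steady state, investment equals break-even investment: s·k^α = (n + g + δ)·k.
Rearranging, k^(1−α) = s / (n + g + δ).
k^0.7 = 0.32 / (0.003 + 0.028 + 0.093) = 0.32 / 0.124 = 2.5806
k* = 2.5806^(1/0.7) ≈ 3.8741
y* = (k*)^α = 3.8741^0.3 ≈ 1.5012

y* ≈ 1.501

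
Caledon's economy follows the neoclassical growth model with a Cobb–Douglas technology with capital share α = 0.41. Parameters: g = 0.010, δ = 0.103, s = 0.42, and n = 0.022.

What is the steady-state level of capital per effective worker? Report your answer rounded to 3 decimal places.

Steady state requires s·f(k) = (n + g + δ)·k, i.e. s·k^α = (n + g + δ)·k.
Rearranging, k^(1−α) = s / (n + g + δ).
k^0.59 = 0.42 / (0.022 + 0.010 + 0.103) = 0.42 / 0.135 = 3.1111
k* = 3.1111^(1/0.59) ≈ 6.8462

k* = 6.846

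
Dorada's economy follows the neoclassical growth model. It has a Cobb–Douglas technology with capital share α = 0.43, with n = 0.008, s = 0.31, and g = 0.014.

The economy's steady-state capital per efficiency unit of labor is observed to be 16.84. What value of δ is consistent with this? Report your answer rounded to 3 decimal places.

At the steady state, Δk = 0, so s·k^α = (n + g + δ)·k.
So s / (n + g + δ) = (k*)^(1−α) = 16.84^0.57 = 5.0005.
Therefore n + g + δ = s / 5.0005 = 0.31 / 5.0005 = 0.0620, so δ = 0.0620 − 0.022 = 0.0400.

δ ≈ 0.040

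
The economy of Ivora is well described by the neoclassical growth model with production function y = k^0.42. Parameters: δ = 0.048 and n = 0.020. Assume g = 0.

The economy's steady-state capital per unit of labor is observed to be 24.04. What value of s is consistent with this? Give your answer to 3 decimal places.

At the steady state, Δk = 0, so s·k^α = (n + δ)·k.
So s / (n + δ) = (k*)^(1−α) = 24.04^0.58 = 6.3233.
Therefore s = 6.3233 × (n + δ) = 6.3233 × 0.068 = 0.4300.

s ≈ 0.430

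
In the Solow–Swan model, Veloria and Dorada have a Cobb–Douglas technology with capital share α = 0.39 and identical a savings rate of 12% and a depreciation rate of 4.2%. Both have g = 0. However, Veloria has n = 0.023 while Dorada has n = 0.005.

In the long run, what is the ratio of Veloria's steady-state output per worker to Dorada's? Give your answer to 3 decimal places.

ratio ≈ 0.813

Steady-state y* = [s/(n + δ)]^(α/(1−α)), so the ratio is [ (s_V/(n + δ)_V) / (s_D/(n + δ)_D) ]^0.6393.
s_V/(n + δ)_V = 0.12/0.065 = 1.8462; s_D/(n + δ)_D = 0.12/0.047 = 2.5532.
Ratio = (1.8462/2.5532)^0.6393 = 0.7231^0.6393 ≈ 0.8128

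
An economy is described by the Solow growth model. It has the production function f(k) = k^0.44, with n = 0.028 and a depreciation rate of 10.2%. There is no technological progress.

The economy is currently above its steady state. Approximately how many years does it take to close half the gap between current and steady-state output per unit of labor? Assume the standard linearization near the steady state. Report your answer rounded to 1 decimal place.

half-life ≈ 9.5 years

Near the steady state the convergence rate is λ = (1 − α)(n + δ).
λ = (1 − 0.44) × 0.130 = 0.56 × 0.130 = 0.0728
Half-life = ln 2 / λ = 0.6931 / 0.0728 ≈ 9.52 years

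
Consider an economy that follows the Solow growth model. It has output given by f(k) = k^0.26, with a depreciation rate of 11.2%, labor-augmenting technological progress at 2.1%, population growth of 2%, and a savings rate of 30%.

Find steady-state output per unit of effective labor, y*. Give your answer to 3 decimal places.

Steady state requires s·f(k) = (n + g + δ)·k, i.e. s·k^α = (n + g + δ)·k.
Rearranging, k^(1−α) = s / (n + g + δ).
k^0.74 = 0.30 / (0.020 + 0.021 + 0.112) = 0.30 / 0.153 = 1.9608
k* = 1.9608^(1/0.74) ≈ 2.4842
y* = (k*)^α = 2.4842^0.26 ≈ 1.2669

y* ≈ 1.267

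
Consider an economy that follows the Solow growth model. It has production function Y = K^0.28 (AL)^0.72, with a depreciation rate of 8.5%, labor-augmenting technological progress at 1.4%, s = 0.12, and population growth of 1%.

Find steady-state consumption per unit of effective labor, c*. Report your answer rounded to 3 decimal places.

c* ≈ 0.914

Steady state requires s·f(k) = (n + g + δ)·k, i.e. s·k^α = (n + g + δ)·k.
Dividing both sides by k: k^(1−α) = s / (n + g + δ).
k^0.72 = 0.12 / (0.010 + 0.014 + 0.085) = 0.12 / 0.109 = 1.1009
k* = 1.1009^(1/0.72) ≈ 1.1428
y* = (k*)^α = 1.1428^0.28 ≈ 1.0381
c* = (1 − s)·y* = (1 − 0.12) × 1.0381 ≈ 0.9135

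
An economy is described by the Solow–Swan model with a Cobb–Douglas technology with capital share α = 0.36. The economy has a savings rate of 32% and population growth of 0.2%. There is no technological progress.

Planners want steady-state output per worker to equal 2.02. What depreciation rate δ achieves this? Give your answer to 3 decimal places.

Steady state requires s·f(k) = (n + δ)·k, i.e. s·k^α = (n + δ)·k.
Since y* = [s/(n + δ)]^(α/(1−α)), we have s/(n + δ) = (y*)^((1−α)/α) = 2.02^1.7778 = 3.4902.
Therefore n + δ = s / 3.4902 = 0.32 / 3.4902 = 0.0917, so δ = 0.0917 − 0.002 = 0.0897.

δ ≈ 0.090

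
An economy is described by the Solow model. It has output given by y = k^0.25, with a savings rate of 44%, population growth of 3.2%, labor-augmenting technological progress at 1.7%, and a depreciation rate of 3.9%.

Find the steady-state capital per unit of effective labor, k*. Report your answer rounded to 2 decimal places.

k* = 8.55

Steady state requires s·f(k) = (n + g + δ)·k, i.e. s·k^α = (n + g + δ)·k.
Rearranging, k^(1−α) = s / (n + g + δ).
k^0.75 = 0.44 / (0.032 + 0.017 + 0.039) = 0.44 / 0.088 = 5.0000
k* = 5.0000^(1/0.75) ≈ 8.5499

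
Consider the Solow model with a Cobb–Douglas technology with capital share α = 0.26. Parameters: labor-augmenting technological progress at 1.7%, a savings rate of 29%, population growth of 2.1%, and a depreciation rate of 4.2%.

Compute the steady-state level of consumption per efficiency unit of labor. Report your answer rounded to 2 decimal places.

In steady state, investment equals break-even investment: s·k^α = (n + g + δ)·k.
Dividing both sides by k: k^(1−α) = s / (n + g + δ).
k^0.74 = 0.29 / (0.021 + 0.017 + 0.042) = 0.29 / 0.080 = 3.6250
k* = 3.6250^(1/0.74) ≈ 5.6993
y* = (k*)^α = 5.6993^0.26 ≈ 1.5722
c* = (1 − s)·y* = (1 − 0.29) × 1.5722 ≈ 1.1163

c* ≈ 1.12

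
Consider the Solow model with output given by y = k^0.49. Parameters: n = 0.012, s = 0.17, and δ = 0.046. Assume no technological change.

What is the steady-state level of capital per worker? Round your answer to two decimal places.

k* = 8.24

At the steady state, Δk = 0, so s·k^α = (n + δ)·k.
Rearranging, k^(1−α) = s / (n + δ).
k^0.51 = 0.17 / (0.012 + 0.046) = 0.17 / 0.058 = 2.9310
k* = 2.9310^(1/0.51) ≈ 8.2360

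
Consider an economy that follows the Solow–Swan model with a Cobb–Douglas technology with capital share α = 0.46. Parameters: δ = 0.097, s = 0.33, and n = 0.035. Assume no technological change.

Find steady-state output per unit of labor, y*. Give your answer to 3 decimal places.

In steady state, investment equals break-even investment: s·k^α = (n + δ)·k.
Dividing both sides by k: k^(1−α) = s / (n + δ).
k^0.54 = 0.33 / (0.035 + 0.097) = 0.33 / 0.132 = 2.5000
k* = 2.5000^(1/0.54) ≈ 5.4566
y* = (k*)^α = 5.4566^0.46 ≈ 2.1827

y* = 2.183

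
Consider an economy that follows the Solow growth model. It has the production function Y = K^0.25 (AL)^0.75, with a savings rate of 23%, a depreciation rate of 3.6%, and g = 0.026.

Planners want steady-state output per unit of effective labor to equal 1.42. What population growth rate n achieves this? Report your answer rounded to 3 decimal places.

n ≈ 0.018

In steady state, investment equals break-even investment: s·k^α = (n + g + δ)·k.
Since y* = [s/(n + g + δ)]^(α/(1−α)), we have s/(n + g + δ) = (y*)^((1−α)/α) = 1.42^3 = 2.8633.
Therefore n + g + δ = s / 2.8633 = 0.23 / 2.8633 = 0.0803, so n = 0.0803 − 0.062 = 0.0183.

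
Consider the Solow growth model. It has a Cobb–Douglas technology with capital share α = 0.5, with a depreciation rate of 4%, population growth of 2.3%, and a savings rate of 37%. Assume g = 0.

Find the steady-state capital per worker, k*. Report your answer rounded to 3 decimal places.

k* ≈ 34.492

Steady state requires s·f(k) = (n + δ)·k, i.e. s·k^α = (n + δ)·k.
Rearranging, k^(1−α) = s / (n + δ).
k^0.5 = 0.37 / (0.023 + 0.040) = 0.37 / 0.063 = 5.8730
k* = 5.8730^(1/0.5) ≈ 34.4921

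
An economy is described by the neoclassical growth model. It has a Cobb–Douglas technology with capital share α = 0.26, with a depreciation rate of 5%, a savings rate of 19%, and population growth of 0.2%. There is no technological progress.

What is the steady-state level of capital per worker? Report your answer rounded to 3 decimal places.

In steady state, investment equals break-even investment: s·k^α = (n + δ)·k.
Rearranging, k^(1−α) = s / (n + δ).
k^0.74 = 0.19 / (0.002 + 0.050) = 0.19 / 0.052 = 3.6538
k* = 3.6538^(1/0.74) ≈ 5.7606

k* ≈ 5.761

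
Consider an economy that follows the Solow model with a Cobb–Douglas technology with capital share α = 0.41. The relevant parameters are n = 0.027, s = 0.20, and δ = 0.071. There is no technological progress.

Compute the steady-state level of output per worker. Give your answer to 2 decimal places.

Steady state requires s·f(k) = (n + δ)·k, i.e. s·k^α = (n + δ)·k.
Rearranging, k^(1−α) = s / (n + δ).
k^0.59 = 0.20 / (0.027 + 0.071) = 0.20 / 0.098 = 2.0408
k* = 2.0408^(1/0.59) ≈ 3.3503
y* = (k*)^α = 3.3503^0.41 ≈ 1.6417

y* ≈ 1.64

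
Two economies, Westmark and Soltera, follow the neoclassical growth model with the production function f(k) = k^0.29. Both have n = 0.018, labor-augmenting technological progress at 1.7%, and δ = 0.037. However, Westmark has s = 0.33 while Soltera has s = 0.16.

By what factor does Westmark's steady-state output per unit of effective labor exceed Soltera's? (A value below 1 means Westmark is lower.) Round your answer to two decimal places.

Steady-state y* = [s/(n + g + δ)]^(α/(1−α)), so the ratio is [ (s_W/(n + g + δ)_W) / (s_S/(n + g + δ)_S) ]^0.4085.
s_W/(n + g + δ)_W = 0.33/0.072 = 4.5833; s_S/(n + g + δ)_S = 0.16/0.072 = 2.2222.
Ratio = (4.5833/2.2222)^0.4085 = 2.0625^0.4085 ≈ 1.3441

ratio ≈ 1.34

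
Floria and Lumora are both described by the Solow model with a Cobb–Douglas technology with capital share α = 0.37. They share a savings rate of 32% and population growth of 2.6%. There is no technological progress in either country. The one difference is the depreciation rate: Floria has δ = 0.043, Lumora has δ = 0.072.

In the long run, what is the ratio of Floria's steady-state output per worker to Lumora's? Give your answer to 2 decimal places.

Steady-state y* = [s/(n + δ)]^(α/(1−α)), so the ratio is [ (s_F/(n + δ)_F) / (s_L/(n + δ)_L) ]^0.5873.
s_F/(n + δ)_F = 0.32/0.069 = 4.6377; s_L/(n + δ)_L = 0.32/0.098 = 3.2653.
Ratio = (4.6377/3.2653)^0.5873 = 1.4203^0.5873 ≈ 1.2288

y*_F / y*_L ≈ 1.23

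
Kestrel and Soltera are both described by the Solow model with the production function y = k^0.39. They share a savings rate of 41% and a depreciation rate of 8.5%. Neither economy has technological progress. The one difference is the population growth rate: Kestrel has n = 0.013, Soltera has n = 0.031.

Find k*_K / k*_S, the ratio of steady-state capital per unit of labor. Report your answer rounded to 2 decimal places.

Steady-state k* = [s/(n + δ)]^(1/(1−α)), so the ratio is [ (s_K/(n + δ)_K) / (s_S/(n + δ)_S) ]^1.6393.
s_K/(n + δ)_K = 0.41/0.098 = 4.1837; s_S/(n + δ)_S = 0.41/0.116 = 3.5345.
Ratio = (4.1837/3.5345)^1.6393 = 1.1837^1.6393 ≈ 1.3185

k*_K / k*_S ≈ 1.32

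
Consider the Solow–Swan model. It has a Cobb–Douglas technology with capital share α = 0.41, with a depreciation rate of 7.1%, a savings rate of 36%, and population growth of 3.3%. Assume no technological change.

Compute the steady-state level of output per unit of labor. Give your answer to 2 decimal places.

y* = 2.37

At the steady state, Δk = 0, so s·k^α = (n + δ)·k.
Rearranging, k^(1−α) = s / (n + δ).
k^0.59 = 0.36 / (0.033 + 0.071) = 0.36 / 0.104 = 3.4615
k* = 3.4615^(1/0.59) ≈ 8.2037
y* = (k*)^α = 8.2037^0.41 ≈ 2.3700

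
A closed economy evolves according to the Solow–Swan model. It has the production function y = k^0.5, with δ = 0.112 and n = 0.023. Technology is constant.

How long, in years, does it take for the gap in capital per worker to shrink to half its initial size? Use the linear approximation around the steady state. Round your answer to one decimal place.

about 10.3 years

Near the steady state the convergence rate is λ = (1 − α)(n + δ).
λ = (1 − 0.5) × 0.135 = 0.5 × 0.135 = 0.0675
Half-life = ln 2 / λ = 0.6931 / 0.0675 ≈ 10.27 years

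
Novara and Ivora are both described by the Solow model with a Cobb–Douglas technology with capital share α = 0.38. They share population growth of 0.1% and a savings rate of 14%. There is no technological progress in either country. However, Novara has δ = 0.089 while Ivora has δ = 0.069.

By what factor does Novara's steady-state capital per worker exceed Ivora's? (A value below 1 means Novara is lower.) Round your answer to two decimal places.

Steady-state k* = [s/(n + δ)]^(1/(1−α)), so the ratio is [ (s_N/(n + δ)_N) / (s_I/(n + δ)_I) ]^1.6129.
s_N/(n + δ)_N = 0.14/0.090 = 1.5556; s_I/(n + δ)_I = 0.14/0.070 = 2.0000.
Ratio = (1.5556/2.0000)^1.6129 = 0.7778^1.6129 ≈ 0.6668

ratio ≈ 0.67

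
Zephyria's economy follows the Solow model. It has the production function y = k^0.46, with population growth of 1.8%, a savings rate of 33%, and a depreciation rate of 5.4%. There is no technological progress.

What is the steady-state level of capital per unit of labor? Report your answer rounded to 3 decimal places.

Steady state requires s·f(k) = (n + δ)·k, i.e. s·k^α = (n + δ)·k.
Rearranging, k^(1−α) = s / (n + δ).
k^0.54 = 0.33 / (0.018 + 0.054) = 0.33 / 0.072 = 4.5833
k* = 4.5833^(1/0.54) ≈ 16.7650

k* ≈ 16.765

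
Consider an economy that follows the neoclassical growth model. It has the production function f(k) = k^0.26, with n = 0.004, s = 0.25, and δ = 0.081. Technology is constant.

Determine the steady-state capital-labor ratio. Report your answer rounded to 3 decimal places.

k* = 4.297

Steady state requires s·f(k) = (n + δ)·k, i.e. s·k^α = (n + δ)·k.
Dividing both sides by k: k^(1−α) = s / (n + δ).
k^0.74 = 0.25 / (0.004 + 0.081) = 0.25 / 0.085 = 2.9412
k* = 2.9412^(1/0.74) ≈ 4.2968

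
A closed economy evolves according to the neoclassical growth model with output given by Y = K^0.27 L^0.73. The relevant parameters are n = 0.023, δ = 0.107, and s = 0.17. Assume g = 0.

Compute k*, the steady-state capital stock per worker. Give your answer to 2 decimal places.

k* = 1.44

At the steady state, Δk = 0, so s·k^α = (n + δ)·k.
Rearranging, k^(1−α) = s / (n + δ).
k^0.73 = 0.17 / (0.023 + 0.107) = 0.17 / 0.130 = 1.3077
k* = 1.3077^(1/0.73) ≈ 1.4441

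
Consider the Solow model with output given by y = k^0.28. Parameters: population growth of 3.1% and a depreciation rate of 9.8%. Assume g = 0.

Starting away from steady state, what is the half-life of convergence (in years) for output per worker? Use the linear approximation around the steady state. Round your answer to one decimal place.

about 7.5 years

Near the steady state the convergence rate is λ = (1 − α)(n + δ).
λ = (1 − 0.28) × 0.129 = 0.72 × 0.129 = 0.09288
Half-life = ln 2 / λ = 0.6931 / 0.09288 ≈ 7.46 years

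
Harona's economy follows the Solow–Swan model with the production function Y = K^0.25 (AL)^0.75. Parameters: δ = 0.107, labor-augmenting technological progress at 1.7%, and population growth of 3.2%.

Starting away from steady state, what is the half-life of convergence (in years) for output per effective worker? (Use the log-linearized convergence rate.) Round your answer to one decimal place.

t_½ ≈ 5.9 years

Near the steady state the convergence rate is λ = (1 − α)(n + g + δ).
λ = (1 − 0.25) × 0.156 = 0.75 × 0.156 = 0.1170
Half-life = ln 2 / λ = 0.6931 / 0.1170 ≈ 5.92 years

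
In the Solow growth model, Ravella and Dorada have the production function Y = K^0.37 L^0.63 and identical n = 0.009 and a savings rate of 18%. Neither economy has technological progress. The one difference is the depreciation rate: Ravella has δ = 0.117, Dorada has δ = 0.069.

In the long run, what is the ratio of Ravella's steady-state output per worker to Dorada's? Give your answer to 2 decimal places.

ratio ≈ 0.75

Steady-state y* = [s/(n + δ)]^(α/(1−α)), so the ratio is [ (s_R/(n + δ)_R) / (s_D/(n + δ)_D) ]^0.5873.
s_R/(n + δ)_R = 0.18/0.126 = 1.4286; s_D/(n + δ)_D = 0.18/0.078 = 2.3077.
Ratio = (1.4286/2.3077)^0.5873 = 0.6191^0.5873 ≈ 0.7546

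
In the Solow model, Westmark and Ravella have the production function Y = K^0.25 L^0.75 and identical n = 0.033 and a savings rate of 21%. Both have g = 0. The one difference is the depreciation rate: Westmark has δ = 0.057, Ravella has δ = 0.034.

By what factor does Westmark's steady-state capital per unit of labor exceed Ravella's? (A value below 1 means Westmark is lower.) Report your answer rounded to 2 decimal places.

k*_W / k*_R ≈ 0.67

Steady-state k* = [s/(n + δ)]^(1/(1−α)), so the ratio is [ (s_W/(n + δ)_W) / (s_R/(n + δ)_R) ]^1.3333.
s_W/(n + δ)_W = 0.21/0.090 = 2.3333; s_R/(n + δ)_R = 0.21/0.067 = 3.1343.
Ratio = (2.3333/3.1343)^1.3333 = 0.7444^1.3333 ≈ 0.6747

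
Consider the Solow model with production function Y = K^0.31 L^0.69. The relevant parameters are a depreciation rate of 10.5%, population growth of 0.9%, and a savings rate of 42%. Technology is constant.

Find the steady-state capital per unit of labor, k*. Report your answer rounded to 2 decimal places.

k* ≈ 6.62

Steady state requires s·f(k) = (n + δ)·k, i.e. s·k^α = (n + δ)·k.
Rearranging, k^(1−α) = s / (n + δ).
k^0.69 = 0.42 / (0.009 + 0.105) = 0.42 / 0.114 = 3.6842
k* = 3.6842^(1/0.69) ≈ 6.6189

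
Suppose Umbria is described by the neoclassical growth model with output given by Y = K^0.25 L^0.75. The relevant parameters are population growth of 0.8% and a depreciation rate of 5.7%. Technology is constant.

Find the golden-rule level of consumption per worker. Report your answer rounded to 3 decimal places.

c_gold ≈ 1.175

At the golden rule, f'(k) = n + δ, so α·k^(α−1) = n + δ and k_gold = (α/(n + δ))^(1/(1−α)).
k_gold = (0.25/0.065)^(1/0.75) = 3.8462^1.3333 ≈ 6.0259
c_gold = f(k_gold) − (n + δ)·k_gold = 1.5668 − 0.065×6.0259 ≈ 1.1751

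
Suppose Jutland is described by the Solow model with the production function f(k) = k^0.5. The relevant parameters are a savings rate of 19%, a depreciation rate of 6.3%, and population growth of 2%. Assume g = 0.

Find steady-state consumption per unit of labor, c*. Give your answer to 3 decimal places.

At the steady state, Δk = 0, so s·k^α = (n + δ)·k.
Rearranging, k^(1−α) = s / (n + δ).
k^0.5 = 0.19 / (0.020 + 0.063) = 0.19 / 0.083 = 2.2892
k* = 2.2892^(1/0.5) ≈ 5.2404
y* = (k*)^α = 5.2404^0.5 ≈ 2.2892
c* = (1 − s)·y* = (1 − 0.19) × 2.2892 ≈ 1.8543

c* = 1.854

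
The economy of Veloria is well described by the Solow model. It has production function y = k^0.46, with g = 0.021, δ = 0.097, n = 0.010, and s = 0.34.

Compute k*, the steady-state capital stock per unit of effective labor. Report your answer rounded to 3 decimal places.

k* ≈ 6.105

In steady state, investment equals break-even investment: s·k^α = (n + g + δ)·k.
Rearranging, k^(1−α) = s / (n + g + δ).
k^0.54 = 0.34 / (0.010 + 0.021 + 0.097) = 0.34 / 0.128 = 2.6563
k* = 2.6563^(1/0.54) ≈ 6.1052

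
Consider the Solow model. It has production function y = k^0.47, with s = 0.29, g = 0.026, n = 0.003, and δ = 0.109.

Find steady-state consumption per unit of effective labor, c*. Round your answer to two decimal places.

In steady state, investment equals break-even investment: s·k^α = (n + g + δ)·k.
Rearranging, k^(1−α) = s / (n + g + δ).
k^0.53 = 0.29 / (0.003 + 0.026 + 0.109) = 0.29 / 0.138 = 2.1014
k* = 2.1014^(1/0.53) ≈ 4.0598
y* = (k*)^α = 4.0598^0.47 ≈ 1.9320
c* = (1 − s)·y* = (1 − 0.29) × 1.9320 ≈ 1.3717

c* ≈ 1.37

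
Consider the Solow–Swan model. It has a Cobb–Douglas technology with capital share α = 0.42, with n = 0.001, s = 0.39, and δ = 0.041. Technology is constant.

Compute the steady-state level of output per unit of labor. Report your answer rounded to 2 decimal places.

In steady state, investment equals break-even investment: s·k^α = (n + δ)·k.
Dividing both sides by k: k^(1−α) = s / (n + δ).
k^0.58 = 0.39 / (0.001 + 0.041) = 0.39 / 0.042 = 9.2857
k* = 9.2857^(1/0.58) ≈ 46.6279
y* = (k*)^α = 46.6279^0.42 ≈ 5.0215

y* ≈ 5.02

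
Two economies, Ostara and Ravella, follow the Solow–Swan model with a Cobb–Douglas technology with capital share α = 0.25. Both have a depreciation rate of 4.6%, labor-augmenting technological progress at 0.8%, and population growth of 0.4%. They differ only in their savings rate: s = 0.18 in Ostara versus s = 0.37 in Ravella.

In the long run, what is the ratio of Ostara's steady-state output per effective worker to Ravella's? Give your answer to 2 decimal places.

Steady-state y* = [s/(n + g + δ)]^(α/(1−α)), so the ratio is [ (s_O/(n + g + δ)_O) / (s_R/(n + g + δ)_R) ]^0.3333.
s_O/(n + g + δ)_O = 0.18/0.058 = 3.1034; s_R/(n + g + δ)_R = 0.37/0.058 = 6.3793.
Ratio = (3.1034/6.3793)^0.3333 = 0.4865^0.3333 ≈ 0.7865

y*_O / y*_R ≈ 0.79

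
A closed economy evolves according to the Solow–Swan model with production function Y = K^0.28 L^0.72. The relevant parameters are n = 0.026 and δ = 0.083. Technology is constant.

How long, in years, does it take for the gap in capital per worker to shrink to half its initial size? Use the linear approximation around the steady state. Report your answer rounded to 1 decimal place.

Near the steady state the convergence rate is λ = (1 − α)(n + δ).
λ = (1 − 0.28) × 0.109 = 0.72 × 0.109 = 0.07848
Half-life = ln 2 / λ = 0.6931 / 0.07848 ≈ 8.83 years

about 8.8 years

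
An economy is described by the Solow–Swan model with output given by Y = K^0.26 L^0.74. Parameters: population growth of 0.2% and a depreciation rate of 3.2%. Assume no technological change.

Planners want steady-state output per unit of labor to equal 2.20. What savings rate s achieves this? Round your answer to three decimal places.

s ≈ 0.321

Steady state requires s·f(k) = (n + δ)·k, i.e. s·k^α = (n + δ)·k.
Since y* = [s/(n + δ)]^(α/(1−α)), we have s/(n + δ) = (y*)^((1−α)/α) = 2.20^2.8462 = 9.4320.
Therefore s = 9.4320 × (n + δ) = 9.4320 × 0.034 = 0.3207.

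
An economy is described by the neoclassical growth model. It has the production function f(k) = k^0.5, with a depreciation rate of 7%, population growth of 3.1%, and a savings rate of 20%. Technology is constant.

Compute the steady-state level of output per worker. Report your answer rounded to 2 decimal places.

y* ≈ 1.98

In steady state, investment equals break-even investment: s·k^α = (n + δ)·k.
Rearranging, k^(1−α) = s / (n + δ).
k^0.5 = 0.20 / (0.031 + 0.070) = 0.20 / 0.101 = 1.9802
k* = 1.9802^(1/0.5) ≈ 3.9212
y* = (k*)^α = 3.9212^0.5 ≈ 1.9802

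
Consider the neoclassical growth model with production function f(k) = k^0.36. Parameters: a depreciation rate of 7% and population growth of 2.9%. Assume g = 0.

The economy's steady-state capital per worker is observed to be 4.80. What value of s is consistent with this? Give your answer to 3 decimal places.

At the steady state, Δk = 0, so s·k^α = (n + δ)·k.
So s / (n + δ) = (k*)^(1−α) = 4.80^0.64 = 2.7289.
Therefore s = 2.7289 × (n + δ) = 2.7289 × 0.099 = 0.2702.

s ≈ 0.270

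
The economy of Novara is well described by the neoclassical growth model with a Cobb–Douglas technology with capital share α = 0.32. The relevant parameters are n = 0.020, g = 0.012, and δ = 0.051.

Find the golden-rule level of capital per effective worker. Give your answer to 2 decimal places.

k_gold ≈ 7.28

The golden rule sets f'(k) = n + g + δ, i.e. α·k^(α−1) = n + g + δ.
So k^(1−α) = α / (n + g + δ) = 0.32 / 0.083 = 3.8554.
k_gold = 3.8554^(1/0.68) ≈ 7.2756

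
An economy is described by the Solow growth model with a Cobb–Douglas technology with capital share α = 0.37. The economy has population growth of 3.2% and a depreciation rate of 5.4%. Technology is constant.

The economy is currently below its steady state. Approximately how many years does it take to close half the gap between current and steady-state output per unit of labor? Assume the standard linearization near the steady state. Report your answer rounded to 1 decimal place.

Near the steady state the convergence rate is λ = (1 − α)(n + δ).
λ = (1 − 0.37) × 0.086 = 0.63 × 0.086 = 0.05418
Half-life = ln 2 / λ = 0.6931 / 0.05418 ≈ 12.79 years

half-life ≈ 12.8 years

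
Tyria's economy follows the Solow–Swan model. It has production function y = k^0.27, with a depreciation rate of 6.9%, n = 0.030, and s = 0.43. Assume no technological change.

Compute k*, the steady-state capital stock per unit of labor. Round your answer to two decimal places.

In steady state, investment equals break-even investment: s·k^α = (n + δ)·k.
Rearranging, k^(1−α) = s / (n + δ).
k^0.73 = 0.43 / (0.030 + 0.069) = 0.43 / 0.099 = 4.3434
k* = 4.3434^(1/0.73) ≈ 7.4772

k* = 7.48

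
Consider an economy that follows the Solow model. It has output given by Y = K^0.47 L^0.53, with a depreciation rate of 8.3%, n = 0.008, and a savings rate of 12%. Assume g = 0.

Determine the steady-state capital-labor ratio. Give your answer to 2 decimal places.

k* = 1.69

At the steady state, Δk = 0, so s·k^α = (n + δ)·k.
Dividing both sides by k: k^(1−α) = s / (n + δ).
k^0.53 = 0.12 / (0.008 + 0.083) = 0.12 / 0.091 = 1.3187
k* = 1.3187^(1/0.53) ≈ 1.6854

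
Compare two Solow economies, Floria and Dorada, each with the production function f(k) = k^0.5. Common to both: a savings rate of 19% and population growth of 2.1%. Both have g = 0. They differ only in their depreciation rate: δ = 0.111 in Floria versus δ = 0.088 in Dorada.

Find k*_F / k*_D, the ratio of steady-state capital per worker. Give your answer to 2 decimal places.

Steady-state k* = [s/(n + δ)]^(1/(1−α)), so the ratio is [ (s_F/(n + δ)_F) / (s_D/(n + δ)_D) ]^2.
s_F/(n + δ)_F = 0.19/0.132 = 1.4394; s_D/(n + δ)_D = 0.19/0.109 = 1.7431.
Ratio = (1.4394/1.7431)^2 = 0.8258^2 ≈ 0.6819

k*_F / k*_D ≈ 0.68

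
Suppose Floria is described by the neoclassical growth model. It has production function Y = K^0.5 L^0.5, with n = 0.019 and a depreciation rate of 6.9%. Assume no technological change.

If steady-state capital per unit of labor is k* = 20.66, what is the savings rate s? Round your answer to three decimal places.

At the steady state, Δk = 0, so s·k^α = (n + δ)·k.
So s / (n + δ) = (k*)^(1−α) = 20.66^0.5 = 4.5453.
Therefore s = 4.5453 × (n + δ) = 4.5453 × 0.088 = 0.4000.

s ≈ 0.400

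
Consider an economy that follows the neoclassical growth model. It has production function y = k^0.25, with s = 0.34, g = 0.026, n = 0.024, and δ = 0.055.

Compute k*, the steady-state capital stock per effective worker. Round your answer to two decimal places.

k* = 4.79

At the steady state, Δk = 0, so s·k^α = (n + g + δ)·k.
Rearranging, k^(1−α) = s / (n + g + δ).
k^0.75 = 0.34 / (0.024 + 0.026 + 0.055) = 0.34 / 0.105 = 3.2381
k* = 3.2381^(1/0.75) ≈ 4.7906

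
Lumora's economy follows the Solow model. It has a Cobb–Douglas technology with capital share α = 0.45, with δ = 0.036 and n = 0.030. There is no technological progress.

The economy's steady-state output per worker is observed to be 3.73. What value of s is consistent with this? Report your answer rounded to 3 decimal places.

s ≈ 0.330

At the steady state, Δk = 0, so s·k^α = (n + δ)·k.
Since y* = [s/(n + δ)]^(α/(1−α)), we have s/(n + δ) = (y*)^((1−α)/α) = 3.73^1.2222 = 4.9974.
Therefore s = 4.9974 × (n + δ) = 4.9974 × 0.066 = 0.3298.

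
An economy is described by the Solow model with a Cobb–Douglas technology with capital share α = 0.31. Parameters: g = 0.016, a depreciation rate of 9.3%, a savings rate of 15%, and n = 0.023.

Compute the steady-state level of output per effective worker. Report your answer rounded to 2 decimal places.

y* = 1.06

In steady state, investment equals break-even investment: s·k^α = (n + g + δ)·k.
Rearranging, k^(1−α) = s / (n + g + δ).
k^0.69 = 0.15 / (0.023 + 0.016 + 0.093) = 0.15 / 0.132 = 1.1364
k* = 1.1364^(1/0.69) ≈ 1.2036
y* = (k*)^α = 1.2036^0.31 ≈ 1.0591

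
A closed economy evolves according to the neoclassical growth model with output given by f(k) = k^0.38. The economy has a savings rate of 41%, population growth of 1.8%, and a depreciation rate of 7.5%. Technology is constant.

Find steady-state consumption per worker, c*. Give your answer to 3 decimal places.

c* ≈ 1.465

Steady state requires s·f(k) = (n + δ)·k, i.e. s·k^α = (n + δ)·k.
Dividing both sides by k: k^(1−α) = s / (n + δ).
k^0.62 = 0.41 / (0.018 + 0.075) = 0.41 / 0.093 = 4.4086
k* = 4.4086^(1/0.62) ≈ 10.9445
y* = (k*)^α = 10.9445^0.38 ≈ 2.4825
c* = (1 − s)·y* = (1 − 0.41) × 2.4825 ≈ 1.4647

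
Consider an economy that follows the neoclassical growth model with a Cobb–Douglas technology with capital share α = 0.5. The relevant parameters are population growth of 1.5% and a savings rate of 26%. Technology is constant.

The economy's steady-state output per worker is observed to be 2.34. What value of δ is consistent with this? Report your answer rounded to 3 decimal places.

Steady state requires s·f(k) = (n + δ)·k, i.e. s·k^α = (n + δ)·k.
Since y* = [s/(n + δ)]^(α/(1−α)), we have s/(n + δ) = (y*)^((1−α)/α) = 2.34^1 = 2.3400.
Therefore n + δ = s / 2.3400 = 0.26 / 2.3400 = 0.1111, so δ = 0.1111 − 0.015 = 0.0961.

δ ≈ 0.096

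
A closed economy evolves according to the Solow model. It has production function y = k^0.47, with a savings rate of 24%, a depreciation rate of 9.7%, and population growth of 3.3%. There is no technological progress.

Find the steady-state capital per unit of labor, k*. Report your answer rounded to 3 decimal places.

In steady state, investment equals break-even investment: s·k^α = (n + δ)·k.
Rearranging, k^(1−α) = s / (n + δ).
k^0.53 = 0.24 / (0.033 + 0.097) = 0.24 / 0.130 = 1.8462
k* = 1.8462^(1/0.53) ≈ 3.1799

k* ≈ 3.180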